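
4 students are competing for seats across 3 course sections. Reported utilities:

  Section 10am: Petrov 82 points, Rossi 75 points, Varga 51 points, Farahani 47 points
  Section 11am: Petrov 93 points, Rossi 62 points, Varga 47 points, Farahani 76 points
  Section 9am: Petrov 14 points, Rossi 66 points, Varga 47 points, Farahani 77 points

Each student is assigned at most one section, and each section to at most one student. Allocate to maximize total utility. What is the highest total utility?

This is the linear assignment problem.
Optimal: Rossi→Section 10am (75 points), Petrov→Section 11am (93 points), Farahani→Section 9am (77 points) — total 75+93+77 = 245 points.
Row-greedy (each student in turn takes its best remaining section) gives 215 points, worse by 30.
Next-best assignment: Petrov→Section 10am, Farahani→Section 11am, Rossi→Section 9am = 224 points.
Swapping Rossi↔Petrov (Rossi→Section 11am 62 points, Petrov→Section 10am 82 points) loses 24.
No other one-to-one assignment exceeds 245 points.

Maximum total: 245 points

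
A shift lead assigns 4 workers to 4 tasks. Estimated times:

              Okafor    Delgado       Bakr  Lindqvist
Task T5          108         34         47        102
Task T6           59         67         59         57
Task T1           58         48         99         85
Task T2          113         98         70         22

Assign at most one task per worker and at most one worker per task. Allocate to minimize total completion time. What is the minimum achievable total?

Minimum total: 173 min

This is the linear assignment problem.
Optimal: Okafor→Task T1 (58 min), Delgado→Task T5 (34 min), Bakr→Task T6 (59 min), Lindqvist→Task T2 (22 min) — total 58+34+59+22 = 173 min.
Column-greedy (each task in turn goes to its cheapest remaining worker) gives 219 min, worse by 46.
Checked against all permutations: 173 min is optimal.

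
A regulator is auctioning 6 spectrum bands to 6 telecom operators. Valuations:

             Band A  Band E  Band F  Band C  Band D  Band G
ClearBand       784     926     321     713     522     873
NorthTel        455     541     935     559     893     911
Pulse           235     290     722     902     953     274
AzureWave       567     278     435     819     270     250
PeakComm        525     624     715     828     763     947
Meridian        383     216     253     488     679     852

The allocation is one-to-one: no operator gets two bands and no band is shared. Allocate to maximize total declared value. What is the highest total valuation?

Maximum total: $5061M

Optimal: ClearBand→Band E ($926M), NorthTel→Band F ($935M), Pulse→Band D ($953M), AzureWave→Band A ($567M), PeakComm→Band C ($828M), Meridian→Band G ($852M) — total 926+935+953+567+828+852 = $5061M.
Column-greedy (each band in turn goes to its best remaining operator) gives $4174M, worse by 887.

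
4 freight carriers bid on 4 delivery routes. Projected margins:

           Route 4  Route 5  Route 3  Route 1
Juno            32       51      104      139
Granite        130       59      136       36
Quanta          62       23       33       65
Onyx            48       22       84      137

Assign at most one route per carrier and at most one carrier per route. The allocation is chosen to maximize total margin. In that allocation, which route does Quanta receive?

Quanta receives Route 5.

Optimal: Juno→Route 3 ($104k), Granite→Route 4 ($130k), Quanta→Route 5 ($23k), Onyx→Route 1 ($137k) — total 104+130+23+137 = $394k.
Column-greedy (each route in turn goes to its best remaining carrier) gives $330k, worse by 64.
Next-best assignment: Juno→Route 5, Granite→Route 3, Quanta→Route 4, Onyx→Route 1 = $386k.
Quanta's own top route is Route 1 ($65k), but forcing Quanta→Route 1 and reassigning the rest optimally gives only $330k — worse by 64.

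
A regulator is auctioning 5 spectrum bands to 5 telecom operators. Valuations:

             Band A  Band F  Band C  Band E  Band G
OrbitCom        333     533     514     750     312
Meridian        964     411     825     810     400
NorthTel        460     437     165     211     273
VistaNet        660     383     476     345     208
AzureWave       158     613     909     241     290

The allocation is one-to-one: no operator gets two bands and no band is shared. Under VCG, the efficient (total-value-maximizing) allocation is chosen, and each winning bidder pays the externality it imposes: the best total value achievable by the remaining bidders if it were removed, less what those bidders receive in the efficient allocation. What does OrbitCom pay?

Efficient allocation: OrbitCom→Band E ($750M), Meridian→Band A ($964M), NorthTel→Band G ($273M), VistaNet→Band F ($383M), AzureWave→Band C ($909M); total welfare W = $3279M.
OrbitCom receives Band E at value $750M, so the others get W − 750 = $2529M.
Without OrbitCom: best allocation of the remaining 4 bidders over all 5 bands is Meridian→Band E ($810M), NorthTel→Band F ($437M), VistaNet→Band A ($660M), AzureWave→Band C ($909M), total $2816M.
VCG payment = (others' best without OrbitCom) − (others' welfare with OrbitCom) = 2816 − 2529 = $287M.

OrbitCom pays $287M.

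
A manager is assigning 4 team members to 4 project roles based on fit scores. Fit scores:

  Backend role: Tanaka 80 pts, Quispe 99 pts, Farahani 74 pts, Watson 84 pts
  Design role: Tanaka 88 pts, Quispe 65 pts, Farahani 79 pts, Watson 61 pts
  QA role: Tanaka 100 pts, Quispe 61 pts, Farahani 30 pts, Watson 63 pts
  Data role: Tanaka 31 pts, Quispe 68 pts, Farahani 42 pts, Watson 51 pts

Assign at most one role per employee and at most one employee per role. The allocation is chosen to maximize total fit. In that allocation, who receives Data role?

This is a one-to-one assignment (maximum-weight bipartite matching).
Optimal: Tanaka→QA role (100 pts), Quispe→Data role (68 pts), Farahani→Design role (79 pts), Watson→Backend role (84 pts) — total 100+68+79+84 = 331 pts.
Row-greedy (each employee in turn takes its best remaining role) gives 329 pts, worse by 2.
Next-best assignment: Tanaka→QA role, Quispe→Backend role, Farahani→Design role, Watson→Data role = 329 pts.
No other one-to-one assignment exceeds 331 pts.
Quispe's own top role is Backend role (99 pts), but forcing Quispe→Backend role and reassigning the rest optimally gives only 329 pts — worse by 2.

Quispe receives Data role.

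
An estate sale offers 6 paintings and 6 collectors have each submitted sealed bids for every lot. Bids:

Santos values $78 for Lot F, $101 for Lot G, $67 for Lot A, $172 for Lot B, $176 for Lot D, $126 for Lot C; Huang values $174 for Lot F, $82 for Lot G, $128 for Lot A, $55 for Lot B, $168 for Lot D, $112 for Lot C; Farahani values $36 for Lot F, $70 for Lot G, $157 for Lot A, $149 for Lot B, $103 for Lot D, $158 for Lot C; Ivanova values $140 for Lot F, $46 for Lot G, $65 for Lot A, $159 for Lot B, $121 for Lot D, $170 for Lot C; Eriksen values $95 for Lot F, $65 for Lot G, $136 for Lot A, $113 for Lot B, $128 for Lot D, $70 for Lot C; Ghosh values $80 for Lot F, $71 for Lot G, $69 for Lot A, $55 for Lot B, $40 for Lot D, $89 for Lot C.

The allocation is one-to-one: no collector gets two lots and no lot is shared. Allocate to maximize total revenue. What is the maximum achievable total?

Maximum total: $876

This is the linear assignment problem.
Optimal: Santos→Lot D ($176), Huang→Lot F ($174), Farahani→Lot B ($149), Ivanova→Lot C ($170), Eriksen→Lot A ($136), Ghosh→Lot G ($71) — total 176+174+149+170+136+71 = $876.
Max-entry greedy (repeatedly take the single best remaining cell) gives $861, worse by 15.
Checked against all permutations: $876 is optimal.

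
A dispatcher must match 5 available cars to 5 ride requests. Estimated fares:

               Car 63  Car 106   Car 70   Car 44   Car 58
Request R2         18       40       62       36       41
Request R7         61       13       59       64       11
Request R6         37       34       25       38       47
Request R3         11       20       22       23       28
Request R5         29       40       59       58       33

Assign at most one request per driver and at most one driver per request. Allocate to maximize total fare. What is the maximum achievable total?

Max total: $248

Optimal: Car 63→Request R7 ($61), Car 106→Request R3 ($20), Car 70→Request R2 ($62), Car 44→Request R5 ($58), Car 58→Request R6 ($47) — total 61+20+62+58+47 = $248.
Max-entry greedy (repeatedly take the single best remaining cell) gives $224, worse by 24.
Next-best assignment: Car 63→Request R7, Car 106→Request R6, Car 70→Request R2, Car 44→Request R5, Car 58→Request R3 = $243.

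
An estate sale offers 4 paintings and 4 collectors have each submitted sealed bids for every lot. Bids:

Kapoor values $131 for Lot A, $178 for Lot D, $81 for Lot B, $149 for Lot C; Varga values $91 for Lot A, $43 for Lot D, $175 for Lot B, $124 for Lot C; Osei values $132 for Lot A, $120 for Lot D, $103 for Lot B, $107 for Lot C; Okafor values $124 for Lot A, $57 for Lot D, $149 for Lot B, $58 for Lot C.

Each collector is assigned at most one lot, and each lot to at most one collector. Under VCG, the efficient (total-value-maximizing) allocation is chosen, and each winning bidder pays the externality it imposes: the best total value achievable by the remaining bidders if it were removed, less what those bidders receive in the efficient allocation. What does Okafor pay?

Okafor pays $25.

Efficient allocation: Kapoor→Lot D ($178), Varga→Lot B ($175), Osei→Lot C ($107), Okafor→Lot A ($124); total welfare W = $584.
Okafor receives Lot A at value $124, so the others get W − 124 = $460.
Without Okafor: best allocation of the remaining 3 bidders over all 4 lots is Kapoor→Lot D ($178), Varga→Lot B ($175), Osei→Lot A ($132), total $485.
VCG payment = (others' best without Okafor) − (others' welfare with Okafor) = 485 − 460 = $25.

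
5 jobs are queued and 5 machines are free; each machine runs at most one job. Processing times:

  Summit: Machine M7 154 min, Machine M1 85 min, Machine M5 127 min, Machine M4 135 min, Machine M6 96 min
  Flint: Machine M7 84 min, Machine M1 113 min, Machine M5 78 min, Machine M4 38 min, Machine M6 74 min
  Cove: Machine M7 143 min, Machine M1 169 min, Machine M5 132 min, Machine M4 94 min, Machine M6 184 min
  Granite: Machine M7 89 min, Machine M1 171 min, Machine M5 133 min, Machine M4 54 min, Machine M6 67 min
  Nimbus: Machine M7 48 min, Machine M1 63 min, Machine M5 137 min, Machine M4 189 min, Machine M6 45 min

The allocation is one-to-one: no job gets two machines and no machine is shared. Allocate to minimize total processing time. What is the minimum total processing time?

Minimum total: 370 min

Optimal: Summit→Machine M1 (85 min), Flint→Machine M4 (38 min), Cove→Machine M5 (132 min), Granite→Machine M6 (67 min), Nimbus→Machine M7 (48 min) — total 85+38+132+67+48 = 370 min.
Min-entry greedy (repeatedly take the single cheapest remaining cell) gives 389 min, worse by 19.
Next-best assignment: Summit→Machine M1, Flint→Machine M5, Cove→Machine M4, Granite→Machine M6, Nimbus→Machine M7 = 372 min.
Checked against all permutations: 370 min is optimal.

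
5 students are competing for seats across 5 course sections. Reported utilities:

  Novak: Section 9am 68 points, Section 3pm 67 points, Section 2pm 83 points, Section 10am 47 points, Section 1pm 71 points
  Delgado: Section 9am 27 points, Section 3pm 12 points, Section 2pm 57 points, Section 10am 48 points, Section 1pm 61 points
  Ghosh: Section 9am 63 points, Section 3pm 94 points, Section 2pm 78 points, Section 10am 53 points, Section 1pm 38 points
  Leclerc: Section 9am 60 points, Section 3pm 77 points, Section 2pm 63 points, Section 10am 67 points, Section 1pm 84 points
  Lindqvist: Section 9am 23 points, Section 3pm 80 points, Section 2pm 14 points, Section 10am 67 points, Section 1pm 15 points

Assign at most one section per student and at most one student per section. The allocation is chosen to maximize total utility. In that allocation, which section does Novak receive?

Optimal: Novak→Section 9am (68 points), Delgado→Section 2pm (57 points), Ghosh→Section 3pm (94 points), Leclerc→Section 1pm (84 points), Lindqvist→Section 10am (67 points) — total 68+57+94+84+67 = 370 points.
Next-best assignment: Novak→Section 2pm, Delgado→Section 1pm, Ghosh→Section 3pm, Leclerc→Section 9am, Lindqvist→Section 10am = 365 points.
Novak's own top section is Section 2pm (83 points), but forcing Novak→Section 2pm and reassigning the rest optimally gives only 365 points — worse by 5.

Novak receives Section 9am.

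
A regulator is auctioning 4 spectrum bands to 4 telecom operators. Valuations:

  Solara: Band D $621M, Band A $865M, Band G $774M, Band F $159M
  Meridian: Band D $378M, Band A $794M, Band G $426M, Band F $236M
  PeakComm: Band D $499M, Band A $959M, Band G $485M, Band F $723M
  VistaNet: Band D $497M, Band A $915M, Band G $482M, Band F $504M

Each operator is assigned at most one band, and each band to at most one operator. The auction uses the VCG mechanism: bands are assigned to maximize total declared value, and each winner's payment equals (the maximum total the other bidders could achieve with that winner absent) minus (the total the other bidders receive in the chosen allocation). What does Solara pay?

Solara pays $48M.

Efficient allocation: Solara→Band G ($774M), Meridian→Band D ($378M), PeakComm→Band F ($723M), VistaNet→Band A ($915M); total welfare W = $2790M.
Solara receives Band G at value $774M, so the others get W − 774 = $2016M.
Without Solara: best allocation of the remaining 3 bidders over all 4 bands is Meridian→Band G ($426M), PeakComm→Band F ($723M), VistaNet→Band A ($915M), total $2064M.
VCG payment = (others' best without Solara) − (others' welfare with Solara) = 2064 − 2016 = $48M.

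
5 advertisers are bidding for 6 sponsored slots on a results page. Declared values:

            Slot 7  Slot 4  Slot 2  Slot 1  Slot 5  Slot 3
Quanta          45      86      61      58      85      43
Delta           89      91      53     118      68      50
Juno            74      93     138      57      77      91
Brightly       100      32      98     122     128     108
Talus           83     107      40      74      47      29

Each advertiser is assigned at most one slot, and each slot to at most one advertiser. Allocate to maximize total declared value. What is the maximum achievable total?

This is a one-to-one assignment (maximum-weight bipartite matching).
Optimal: Quanta→Slot 5 ($85), Delta→Slot 1 ($118), Juno→Slot 2 ($138), Brightly→Slot 3 ($108), Talus→Slot 4 ($107) — total 85+118+138+108+107 = $556.
Row-greedy (each advertiser in turn takes its best remaining slot) gives $553, worse by 3.
Checked against all permutations: $556 is optimal.

Maximum total: $556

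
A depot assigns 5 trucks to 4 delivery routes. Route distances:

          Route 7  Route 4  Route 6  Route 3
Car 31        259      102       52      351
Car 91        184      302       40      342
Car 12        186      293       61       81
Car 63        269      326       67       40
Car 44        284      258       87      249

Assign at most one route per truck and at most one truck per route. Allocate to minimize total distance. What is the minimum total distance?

Min total: 368 km

This is the linear assignment problem.
Optimal: Car 12→Route 7 (186 km), Car 31→Route 4 (102 km), Car 91→Route 6 (40 km), Car 63→Route 3 (40 km) — total 186+102+40+40 = 368 km.
Row-greedy (each truck in turn takes its cheapest remaining route) gives 643 km, worse by 275.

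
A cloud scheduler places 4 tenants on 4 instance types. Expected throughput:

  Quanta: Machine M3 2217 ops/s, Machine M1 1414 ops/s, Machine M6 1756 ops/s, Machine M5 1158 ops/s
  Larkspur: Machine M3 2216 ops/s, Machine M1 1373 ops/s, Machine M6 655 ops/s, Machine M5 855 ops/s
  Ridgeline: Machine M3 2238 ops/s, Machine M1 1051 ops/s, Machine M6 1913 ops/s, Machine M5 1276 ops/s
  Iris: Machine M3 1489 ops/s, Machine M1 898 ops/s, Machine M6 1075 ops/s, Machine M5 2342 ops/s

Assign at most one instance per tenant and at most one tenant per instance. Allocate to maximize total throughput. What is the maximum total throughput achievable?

Max total: 7885 ops/s

Optimal: Quanta→Machine M1 (1414 ops/s), Larkspur→Machine M3 (2216 ops/s), Ridgeline→Machine M6 (1913 ops/s), Iris→Machine M5 (2342 ops/s) — total 1414+2216+1913+2342 = 7885 ops/s.
Column-greedy (each instance in turn goes to its best remaining tenant) gives 5582 ops/s, worse by 2303.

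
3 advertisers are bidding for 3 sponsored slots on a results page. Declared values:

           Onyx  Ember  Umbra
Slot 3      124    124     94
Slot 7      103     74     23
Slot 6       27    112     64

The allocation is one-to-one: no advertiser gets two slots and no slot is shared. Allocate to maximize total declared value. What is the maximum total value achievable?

Max total: $309

Optimal: Onyx→Slot 7 ($103), Ember→Slot 6 ($112), Umbra→Slot 3 ($94) — total 103+112+94 = $309.
Row-greedy (each advertiser in turn takes its best remaining slot) gives $259, worse by 50.
Next-best assignment: Onyx→Slot 7, Ember→Slot 3, Umbra→Slot 6 = $291.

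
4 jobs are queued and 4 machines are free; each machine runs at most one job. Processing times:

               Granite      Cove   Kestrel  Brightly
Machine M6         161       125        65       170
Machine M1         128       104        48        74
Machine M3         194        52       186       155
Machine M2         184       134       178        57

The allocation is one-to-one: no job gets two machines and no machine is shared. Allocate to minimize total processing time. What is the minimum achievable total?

This is a one-to-one assignment (minimum-cost bipartite matching).
Optimal: Granite→Machine M1 (128 min), Cove→Machine M3 (52 min), Kestrel→Machine M6 (65 min), Brightly→Machine M2 (57 min) — total 128+52+65+57 = 302 min.
Column-greedy (each machine in turn goes to its cheapest remaining job) gives 375 min, worse by 73.

Min total: 302 min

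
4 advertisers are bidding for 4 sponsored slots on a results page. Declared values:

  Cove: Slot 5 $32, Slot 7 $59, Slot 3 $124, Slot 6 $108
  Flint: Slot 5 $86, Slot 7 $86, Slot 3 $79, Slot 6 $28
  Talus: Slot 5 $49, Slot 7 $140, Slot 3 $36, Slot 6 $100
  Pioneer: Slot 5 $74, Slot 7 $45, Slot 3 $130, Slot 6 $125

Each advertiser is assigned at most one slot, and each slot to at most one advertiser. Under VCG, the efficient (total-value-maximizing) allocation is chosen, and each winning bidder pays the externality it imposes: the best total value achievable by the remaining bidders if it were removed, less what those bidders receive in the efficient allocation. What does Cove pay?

Cove pays $5.

Efficient allocation: Cove→Slot 3 ($124), Flint→Slot 5 ($86), Talus→Slot 7 ($140), Pioneer→Slot 6 ($125); total welfare W = $475.
Cove receives Slot 3 at value $124, so the others get W − 124 = $351.
Without Cove: best allocation of the remaining 3 bidders over all 4 slots is Flint→Slot 5 ($86), Talus→Slot 7 ($140), Pioneer→Slot 3 ($130), total $356.
VCG payment = (others' best without Cove) − (others' welfare with Cove) = 356 − 351 = $5.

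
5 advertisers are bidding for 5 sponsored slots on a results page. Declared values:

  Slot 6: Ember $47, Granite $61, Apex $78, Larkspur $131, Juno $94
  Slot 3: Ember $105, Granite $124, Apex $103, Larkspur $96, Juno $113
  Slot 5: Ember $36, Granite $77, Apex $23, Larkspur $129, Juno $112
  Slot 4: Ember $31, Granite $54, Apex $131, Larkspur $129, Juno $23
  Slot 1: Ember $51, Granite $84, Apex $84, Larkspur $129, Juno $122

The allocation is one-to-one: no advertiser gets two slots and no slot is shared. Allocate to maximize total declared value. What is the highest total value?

Optimal: Ember→Slot 3 ($105), Granite→Slot 5 ($77), Apex→Slot 4 ($131), Larkspur→Slot 6 ($131), Juno→Slot 1 ($122) — total 105+77+131+131+122 = $566.
Row-greedy (each advertiser in turn takes its best remaining slot) gives $563, worse by 3.
Checked against all permutations: $566 is optimal.

Maximum total: $566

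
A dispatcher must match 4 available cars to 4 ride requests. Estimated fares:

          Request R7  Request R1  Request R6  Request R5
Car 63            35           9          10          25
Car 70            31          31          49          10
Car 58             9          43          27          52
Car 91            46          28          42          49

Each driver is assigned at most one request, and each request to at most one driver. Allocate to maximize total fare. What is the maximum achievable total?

Optimal: Car 63→Request R7 ($35), Car 70→Request R6 ($49), Car 58→Request R1 ($43), Car 91→Request R5 ($49) — total 35+49+43+49 = $176.
Max-entry greedy (repeatedly take the single best remaining cell) gives $156, worse by 20.
Next-best assignment: Car 63→Request R7, Car 70→Request R6, Car 58→Request R5, Car 91→Request R1 = $164.
No other one-to-one assignment exceeds $176.

Max total: $176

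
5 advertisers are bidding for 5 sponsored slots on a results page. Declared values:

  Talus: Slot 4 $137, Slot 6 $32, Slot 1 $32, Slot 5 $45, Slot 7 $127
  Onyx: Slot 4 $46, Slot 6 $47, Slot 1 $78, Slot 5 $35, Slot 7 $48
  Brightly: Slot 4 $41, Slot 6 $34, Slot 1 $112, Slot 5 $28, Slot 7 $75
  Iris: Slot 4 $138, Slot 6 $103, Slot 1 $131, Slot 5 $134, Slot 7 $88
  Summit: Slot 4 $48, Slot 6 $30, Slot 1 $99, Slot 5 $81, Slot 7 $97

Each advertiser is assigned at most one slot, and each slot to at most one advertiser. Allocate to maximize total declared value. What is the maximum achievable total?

Maximum total: $527

Optimal: Talus→Slot 4 ($137), Onyx→Slot 6 ($47), Brightly→Slot 1 ($112), Iris→Slot 5 ($134), Summit→Slot 7 ($97) — total 137+47+112+134+97 = $527.
Row-greedy (each advertiser in turn takes its best remaining slot) gives $454, worse by 73.
Next-best assignment: Talus→Slot 7, Onyx→Slot 6, Brightly→Slot 1, Iris→Slot 4, Summit→Slot 5 = $505.
Every other assignment is strictly worse.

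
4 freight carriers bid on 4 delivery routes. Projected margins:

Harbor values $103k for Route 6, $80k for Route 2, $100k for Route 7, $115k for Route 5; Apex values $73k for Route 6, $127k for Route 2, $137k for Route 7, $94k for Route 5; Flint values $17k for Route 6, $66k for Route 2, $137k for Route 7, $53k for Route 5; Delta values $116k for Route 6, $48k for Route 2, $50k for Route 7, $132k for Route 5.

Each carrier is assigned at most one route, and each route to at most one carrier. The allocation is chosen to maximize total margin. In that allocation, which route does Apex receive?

Apex receives Route 2.

Treat this as an assignment problem: match each carrier to one route.
Optimal: Harbor→Route 6 ($103k), Apex→Route 2 ($127k), Flint→Route 7 ($137k), Delta→Route 5 ($132k) — total 103+127+137+132 = $499k.
Next-best assignment: Harbor→Route 5, Apex→Route 2, Flint→Route 7, Delta→Route 6 = $495k.
Apex's own top route is Route 7 ($137k), but forcing Apex→Route 7 and reassigning the rest optimally gives only $438k — worse by 61.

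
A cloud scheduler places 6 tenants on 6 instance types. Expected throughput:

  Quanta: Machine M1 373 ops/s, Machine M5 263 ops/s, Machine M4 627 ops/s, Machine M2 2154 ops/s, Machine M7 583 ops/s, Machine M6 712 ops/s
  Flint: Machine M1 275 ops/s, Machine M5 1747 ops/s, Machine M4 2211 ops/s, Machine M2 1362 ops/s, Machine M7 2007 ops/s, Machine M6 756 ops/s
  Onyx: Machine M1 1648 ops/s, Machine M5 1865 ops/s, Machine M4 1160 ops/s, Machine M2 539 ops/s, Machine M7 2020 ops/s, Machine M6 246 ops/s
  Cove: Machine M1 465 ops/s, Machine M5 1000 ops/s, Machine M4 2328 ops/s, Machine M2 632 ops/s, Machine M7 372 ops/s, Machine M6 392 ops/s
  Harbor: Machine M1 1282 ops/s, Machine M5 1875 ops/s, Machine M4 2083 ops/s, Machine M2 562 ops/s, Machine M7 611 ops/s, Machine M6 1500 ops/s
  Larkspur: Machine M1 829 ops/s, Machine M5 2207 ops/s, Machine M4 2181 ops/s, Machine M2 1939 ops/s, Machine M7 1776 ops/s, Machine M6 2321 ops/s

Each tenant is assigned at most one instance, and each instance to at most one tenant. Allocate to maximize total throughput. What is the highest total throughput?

Optimal: Quanta→Machine M2 (2154 ops/s), Flint→Machine M7 (2007 ops/s), Onyx→Machine M1 (1648 ops/s), Cove→Machine M4 (2328 ops/s), Harbor→Machine M5 (1875 ops/s), Larkspur→Machine M6 (2321 ops/s) — total 2154+2007+1648+2328+1875+2321 = 12333 ops/s.
Column-greedy (each instance in turn goes to its best remaining tenant) gives 11844 ops/s, worse by 489.
Next-best assignment: Quanta→Machine M2, Flint→Machine M7, Onyx→Machine M5, Cove→Machine M4, Harbor→Machine M1, Larkspur→Machine M6 = 11957 ops/s.
Swapping Harbor↔Quanta (Harbor→Machine M2 562 ops/s, Quanta→Machine M5 263 ops/s) loses 3204.

Max total: 12333 ops/s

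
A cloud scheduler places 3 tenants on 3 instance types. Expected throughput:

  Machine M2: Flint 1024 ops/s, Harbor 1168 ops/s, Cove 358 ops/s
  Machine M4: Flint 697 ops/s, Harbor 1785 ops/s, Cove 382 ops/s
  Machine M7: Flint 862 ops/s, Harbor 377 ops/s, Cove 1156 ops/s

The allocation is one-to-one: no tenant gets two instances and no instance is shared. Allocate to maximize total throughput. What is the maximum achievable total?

Max total: 3965 ops/s

This is a one-to-one assignment (maximum-weight bipartite matching).
Optimal: Flint→Machine M2 (1024 ops/s), Harbor→Machine M4 (1785 ops/s), Cove→Machine M7 (1156 ops/s) — total 1024+1785+1156 = 3965 ops/s.
Column-greedy (each instance in turn goes to its best remaining tenant) gives 3021 ops/s, worse by 944.
Next-best assignment: Flint→Machine M4, Harbor→Machine M2, Cove→Machine M7 = 3021 ops/s.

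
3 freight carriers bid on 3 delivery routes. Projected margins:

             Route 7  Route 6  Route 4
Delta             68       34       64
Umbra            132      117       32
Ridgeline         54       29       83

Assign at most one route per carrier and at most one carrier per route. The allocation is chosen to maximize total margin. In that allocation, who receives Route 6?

Umbra receives Route 6.

This is a one-to-one assignment (maximum-weight bipartite matching).
Optimal: Delta→Route 7 ($68k), Umbra→Route 6 ($117k), Ridgeline→Route 4 ($83k) — total 68+117+83 = $268k.
Max-entry greedy (repeatedly take the single best remaining cell) gives $249k, worse by 19.
Next-best assignment: Delta→Route 6, Umbra→Route 7, Ridgeline→Route 4 = $249k.
Checked against all permutations: $268k is optimal.
Umbra's own top route is Route 7 ($132k), but forcing Umbra→Route 7 and reassigning the rest optimally gives only $249k — worse by 19.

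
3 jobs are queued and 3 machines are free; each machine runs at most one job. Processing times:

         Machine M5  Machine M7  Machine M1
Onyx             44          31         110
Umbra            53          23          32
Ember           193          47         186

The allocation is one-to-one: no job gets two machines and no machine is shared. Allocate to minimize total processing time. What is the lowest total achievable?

Min total: 123 min

Optimal: Onyx→Machine M5 (44 min), Umbra→Machine M1 (32 min), Ember→Machine M7 (47 min) — total 44+32+47 = 123 min.
Min-entry greedy (repeatedly take the single cheapest remaining cell) gives 253 min, worse by 130.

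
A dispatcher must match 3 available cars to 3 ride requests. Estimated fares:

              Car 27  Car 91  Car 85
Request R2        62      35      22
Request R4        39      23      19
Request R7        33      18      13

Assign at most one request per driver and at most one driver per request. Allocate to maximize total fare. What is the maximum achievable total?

This is a one-to-one assignment (maximum-weight bipartite matching).
Optimal: Car 27→Request R2 ($62), Car 91→Request R7 ($18), Car 85→Request R4 ($19) — total 62+18+19 = $99.
Row-greedy (each driver in turn takes its best remaining request) gives $98, worse by 1.
Checked against all permutations: $99 is optimal.

Max total: $99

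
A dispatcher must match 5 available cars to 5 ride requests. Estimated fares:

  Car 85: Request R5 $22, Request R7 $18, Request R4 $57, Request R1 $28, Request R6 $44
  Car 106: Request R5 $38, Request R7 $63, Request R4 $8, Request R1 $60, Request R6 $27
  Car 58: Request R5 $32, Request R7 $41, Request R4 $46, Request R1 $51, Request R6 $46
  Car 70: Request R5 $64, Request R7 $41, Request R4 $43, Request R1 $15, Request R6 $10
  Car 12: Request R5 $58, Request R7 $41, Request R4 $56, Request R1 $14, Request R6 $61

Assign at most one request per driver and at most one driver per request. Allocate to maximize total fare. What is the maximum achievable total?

This is a one-to-one assignment (maximum-weight bipartite matching).
Optimal: Car 85→Request R4 ($57), Car 106→Request R7 ($63), Car 58→Request R1 ($51), Car 70→Request R5 ($64), Car 12→Request R6 ($61) — total 57+63+51+64+61 = $296.
Swapping Car 12↔Car 106 (Car 12→Request R7 $41, Car 106→Request R6 $27) loses 56.
No other one-to-one assignment exceeds $296.

Maximum total: $296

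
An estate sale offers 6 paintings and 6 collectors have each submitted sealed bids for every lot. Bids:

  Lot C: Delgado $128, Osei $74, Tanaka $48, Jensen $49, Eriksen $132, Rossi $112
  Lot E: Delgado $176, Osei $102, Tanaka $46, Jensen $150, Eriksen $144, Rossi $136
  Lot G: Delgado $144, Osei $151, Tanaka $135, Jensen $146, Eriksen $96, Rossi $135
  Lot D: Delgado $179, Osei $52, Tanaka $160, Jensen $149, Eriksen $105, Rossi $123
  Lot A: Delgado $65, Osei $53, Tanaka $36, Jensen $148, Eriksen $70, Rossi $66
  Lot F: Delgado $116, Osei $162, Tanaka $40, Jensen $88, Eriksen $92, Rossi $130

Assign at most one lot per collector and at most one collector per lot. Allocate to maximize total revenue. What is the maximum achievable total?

This is a one-to-one assignment (maximum-weight bipartite matching).
Optimal: Delgado→Lot E ($176), Osei→Lot F ($162), Tanaka→Lot D ($160), Jensen→Lot A ($148), Eriksen→Lot C ($132), Rossi→Lot G ($135) — total 176+162+160+148+132+135 = $913.
Column-greedy (each lot in turn goes to its best remaining collector) gives $897, worse by 16.

Max total: $913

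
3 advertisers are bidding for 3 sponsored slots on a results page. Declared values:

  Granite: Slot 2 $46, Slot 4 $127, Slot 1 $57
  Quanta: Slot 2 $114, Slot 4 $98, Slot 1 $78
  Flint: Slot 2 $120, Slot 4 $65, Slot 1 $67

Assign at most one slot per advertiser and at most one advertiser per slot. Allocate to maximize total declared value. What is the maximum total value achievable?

This is the linear assignment problem.
Optimal: Granite→Slot 4 ($127), Quanta→Slot 1 ($78), Flint→Slot 2 ($120) — total 127+78+120 = $325.
Swapping Quanta↔Flint (Quanta→Slot 2 $114, Flint→Slot 1 $67) loses 17.
Checked against all permutations: $325 is optimal.

Max total: $325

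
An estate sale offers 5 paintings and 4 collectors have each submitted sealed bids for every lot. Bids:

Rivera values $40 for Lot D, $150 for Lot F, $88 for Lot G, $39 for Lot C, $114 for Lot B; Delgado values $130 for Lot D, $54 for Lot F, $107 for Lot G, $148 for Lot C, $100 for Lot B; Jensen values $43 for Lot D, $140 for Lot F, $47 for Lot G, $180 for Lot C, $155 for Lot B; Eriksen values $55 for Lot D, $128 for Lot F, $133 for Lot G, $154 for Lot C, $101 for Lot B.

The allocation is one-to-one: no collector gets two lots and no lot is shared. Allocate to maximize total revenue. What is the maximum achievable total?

Optimal: Rivera→Lot F ($150), Delgado→Lot D ($130), Jensen→Lot C ($180), Eriksen→Lot G ($133) — total 150+130+180+133 = $593.
Row-greedy (each collector in turn takes its best remaining lot) gives $586, worse by 7.
Next-best assignment: Rivera→Lot F, Delgado→Lot D, Jensen→Lot B, Eriksen→Lot C = $589.
Swapping Rivera↔Delgado (Rivera→Lot D $40, Delgado→Lot F $54) loses 186.
Checked against all permutations: $593 is optimal.

Max total: $593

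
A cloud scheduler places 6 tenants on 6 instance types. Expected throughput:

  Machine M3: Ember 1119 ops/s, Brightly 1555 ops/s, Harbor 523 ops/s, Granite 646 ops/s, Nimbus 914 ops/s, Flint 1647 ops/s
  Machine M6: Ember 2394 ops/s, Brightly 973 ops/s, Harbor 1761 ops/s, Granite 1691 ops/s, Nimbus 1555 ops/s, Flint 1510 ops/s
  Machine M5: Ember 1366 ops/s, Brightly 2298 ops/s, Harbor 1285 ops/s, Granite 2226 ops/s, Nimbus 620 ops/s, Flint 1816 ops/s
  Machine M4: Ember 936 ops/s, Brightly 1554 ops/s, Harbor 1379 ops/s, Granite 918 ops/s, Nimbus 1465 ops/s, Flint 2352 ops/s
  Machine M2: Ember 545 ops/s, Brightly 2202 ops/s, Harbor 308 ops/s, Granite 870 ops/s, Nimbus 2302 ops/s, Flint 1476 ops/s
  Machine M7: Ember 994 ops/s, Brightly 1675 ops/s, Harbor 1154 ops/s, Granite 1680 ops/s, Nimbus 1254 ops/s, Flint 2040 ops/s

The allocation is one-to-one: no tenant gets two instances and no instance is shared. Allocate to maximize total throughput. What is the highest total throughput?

Optimal: Ember→Machine M6 (2394 ops/s), Brightly→Machine M3 (1555 ops/s), Harbor→Machine M7 (1154 ops/s), Granite→Machine M5 (2226 ops/s), Nimbus→Machine M2 (2302 ops/s), Flint→Machine M4 (2352 ops/s) — total 2394+1555+1154+2226+2302+2352 = 11983 ops/s.
Column-greedy (each instance in turn goes to its best remaining tenant) gives 9828 ops/s, worse by 2155.

Maximum total: 11983 ops/s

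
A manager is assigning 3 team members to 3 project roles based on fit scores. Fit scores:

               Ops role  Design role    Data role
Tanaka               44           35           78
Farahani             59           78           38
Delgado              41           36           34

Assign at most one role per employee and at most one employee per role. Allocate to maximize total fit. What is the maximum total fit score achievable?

Maximum total: 197 pts

Optimal: Tanaka→Data role (78 pts), Farahani→Design role (78 pts), Delgado→Ops role (41 pts) — total 78+78+41 = 197 pts.
Column-greedy (each role in turn goes to its best remaining employee) gives 173 pts, worse by 24.
Next-best assignment: Tanaka→Data role, Farahani→Ops role, Delgado→Design role = 173 pts.
Swapping Delgado↔Tanaka (Delgado→Data role 34 pts, Tanaka→Ops role 44 pts) loses 41.
No other one-to-one assignment exceeds 197 pts.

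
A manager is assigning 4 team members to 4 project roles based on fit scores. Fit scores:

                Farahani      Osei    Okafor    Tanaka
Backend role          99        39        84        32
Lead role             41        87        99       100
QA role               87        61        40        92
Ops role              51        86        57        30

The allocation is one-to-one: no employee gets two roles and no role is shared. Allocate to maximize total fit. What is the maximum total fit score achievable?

Optimal: Farahani→Backend role (99 pts), Osei→Ops role (86 pts), Okafor→Lead role (99 pts), Tanaka→QA role (92 pts) — total 99+86+99+92 = 376 pts.
Column-greedy (each role in turn goes to its best remaining employee) gives 317 pts, worse by 59.
Swapping Okafor↔Osei (Okafor→Ops role 57 pts, Osei→Lead role 87 pts) loses 41.
Every other assignment is strictly worse.

Maximum total: 376 pts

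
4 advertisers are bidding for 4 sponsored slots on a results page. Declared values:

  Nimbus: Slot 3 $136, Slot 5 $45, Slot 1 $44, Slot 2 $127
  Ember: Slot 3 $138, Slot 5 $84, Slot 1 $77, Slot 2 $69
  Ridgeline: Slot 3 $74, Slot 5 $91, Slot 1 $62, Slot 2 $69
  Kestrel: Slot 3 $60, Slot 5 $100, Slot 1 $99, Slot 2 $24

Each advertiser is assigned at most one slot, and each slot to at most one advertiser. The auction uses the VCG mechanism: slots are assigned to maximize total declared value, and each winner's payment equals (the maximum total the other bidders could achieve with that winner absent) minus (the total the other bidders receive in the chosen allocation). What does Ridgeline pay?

Efficient allocation: Nimbus→Slot 2 ($127), Ember→Slot 3 ($138), Ridgeline→Slot 5 ($91), Kestrel→Slot 1 ($99); total welfare W = $455.
Ridgeline receives Slot 5 at value $91, so the others get W − 91 = $364.
Without Ridgeline: best allocation of the remaining 3 bidders over all 4 slots is Nimbus→Slot 2 ($127), Ember→Slot 3 ($138), Kestrel→Slot 5 ($100), total $365.
VCG payment = (others' best without Ridgeline) − (others' welfare with Ridgeline) = 365 − 364 = $1.

Ridgeline pays $1.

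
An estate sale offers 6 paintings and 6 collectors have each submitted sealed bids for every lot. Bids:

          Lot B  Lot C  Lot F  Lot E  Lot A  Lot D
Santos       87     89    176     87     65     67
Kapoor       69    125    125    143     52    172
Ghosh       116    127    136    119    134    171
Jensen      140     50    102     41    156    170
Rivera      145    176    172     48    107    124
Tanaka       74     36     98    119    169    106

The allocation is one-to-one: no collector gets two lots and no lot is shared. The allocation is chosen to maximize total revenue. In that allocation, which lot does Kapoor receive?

This is the linear assignment problem.
Optimal: Santos→Lot F ($176), Kapoor→Lot E ($143), Ghosh→Lot D ($171), Jensen→Lot B ($140), Rivera→Lot C ($176), Tanaka→Lot A ($169) — total 176+143+171+140+176+169 = $975.
Column-greedy (each lot in turn goes to its best remaining collector) gives $930, worse by 45.
Every other assignment is strictly worse.
Kapoor's own top lot is Lot D ($172), but forcing Kapoor→Lot D and reassigning the rest optimally gives only $952 — worse by 23.

Kapoor receives Lot E.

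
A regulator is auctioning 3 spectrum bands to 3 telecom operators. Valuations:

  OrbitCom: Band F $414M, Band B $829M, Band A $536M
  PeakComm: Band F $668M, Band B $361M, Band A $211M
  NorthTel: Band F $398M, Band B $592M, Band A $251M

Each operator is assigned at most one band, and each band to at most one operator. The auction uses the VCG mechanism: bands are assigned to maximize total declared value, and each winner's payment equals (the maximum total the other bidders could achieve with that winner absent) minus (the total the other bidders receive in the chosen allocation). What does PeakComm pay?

Efficient allocation: OrbitCom→Band A ($536M), PeakComm→Band F ($668M), NorthTel→Band B ($592M); total welfare W = $1796M.
PeakComm receives Band F at value $668M, so the others get W − 668 = $1128M.
Without PeakComm: best allocation of the remaining 2 bidders over all 3 bands is OrbitCom→Band B ($829M), NorthTel→Band F ($398M), total $1227M.
VCG payment = (others' best without PeakComm) − (others' welfare with PeakComm) = 1227 − 1128 = $99M.

PeakComm pays $99M.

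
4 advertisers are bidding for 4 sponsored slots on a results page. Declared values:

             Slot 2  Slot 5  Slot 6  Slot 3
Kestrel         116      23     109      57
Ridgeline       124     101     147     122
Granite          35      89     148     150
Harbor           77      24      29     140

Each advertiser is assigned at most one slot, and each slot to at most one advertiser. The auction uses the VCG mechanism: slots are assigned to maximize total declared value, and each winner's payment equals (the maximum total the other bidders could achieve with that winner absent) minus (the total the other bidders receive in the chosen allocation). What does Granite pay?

Efficient allocation: Kestrel→Slot 2 ($116), Ridgeline→Slot 5 ($101), Granite→Slot 6 ($148), Harbor→Slot 3 ($140); total welfare W = $505.
Granite receives Slot 6 at value $148, so the others get W − 148 = $357.
Without Granite: best allocation of the remaining 3 bidders over all 4 slots is Kestrel→Slot 2 ($116), Ridgeline→Slot 6 ($147), Harbor→Slot 3 ($140), total $403.
VCG payment = (others' best without Granite) − (others' welfare with Granite) = 403 − 357 = $46.

Granite pays $46.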